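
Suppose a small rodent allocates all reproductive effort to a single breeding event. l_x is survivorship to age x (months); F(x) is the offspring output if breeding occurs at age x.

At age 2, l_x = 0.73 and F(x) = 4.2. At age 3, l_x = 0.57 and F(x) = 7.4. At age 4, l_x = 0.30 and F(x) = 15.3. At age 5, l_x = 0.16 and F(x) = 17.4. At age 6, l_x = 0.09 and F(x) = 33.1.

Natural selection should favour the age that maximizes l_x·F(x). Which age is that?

Expected offspring if breeding at age x = l_x × F(x):
  age 2: 0.73 × 4.2 = 3.066
  age 3: 0.57 × 7.4 = 4.218
  age 4: 0.30 × 15.3 = 4.590
  age 5: 0.16 × 17.4 = 2.784
  age 6: 0.09 × 33.1 = 2.979
Maximum at age 4 (4.590).

4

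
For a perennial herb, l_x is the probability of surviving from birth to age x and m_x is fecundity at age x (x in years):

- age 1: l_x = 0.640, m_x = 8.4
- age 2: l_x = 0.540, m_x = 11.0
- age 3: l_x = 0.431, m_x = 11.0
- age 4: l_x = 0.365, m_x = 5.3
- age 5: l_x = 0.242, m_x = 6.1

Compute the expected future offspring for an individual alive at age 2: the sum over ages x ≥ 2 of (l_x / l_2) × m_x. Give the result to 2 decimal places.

26.10

l_2 = 0.540. Conditional survival from age 2 to x is l_x / l_2.
  x=2: (0.540/0.540) × 11.0 = 11.0000
  x=3: (0.431/0.540) × 11.0 = 8.7796
  x=4: (0.365/0.540) × 5.3 = 3.5824
  x=5: (0.242/0.540) × 6.1 = 2.7337
Sum = 11.0000 + 8.7796 + 3.5824 + 2.7337 = 26.0957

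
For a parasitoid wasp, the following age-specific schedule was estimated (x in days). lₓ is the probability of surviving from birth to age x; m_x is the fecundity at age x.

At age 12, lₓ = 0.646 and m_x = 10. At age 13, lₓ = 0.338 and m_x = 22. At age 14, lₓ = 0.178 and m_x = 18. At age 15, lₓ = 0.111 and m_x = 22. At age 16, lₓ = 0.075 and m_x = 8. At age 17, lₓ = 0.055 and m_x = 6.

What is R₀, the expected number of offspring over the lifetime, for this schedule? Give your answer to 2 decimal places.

R₀ = Σ lₓ m_x:
  age 12: 0.646 × 10 = 6.4600
  age 13: 0.338 × 22 = 7.4360
  age 14: 0.178 × 18 = 3.2040
  age 15: 0.111 × 22 = 2.4420
  age 16: 0.075 × 8 = 0.6000
  age 17: 0.055 × 6 = 0.3300
R₀ = 6.4600 + 7.4360 + 3.2040 + 2.4420 + 0.6000 + 0.3300 = 20.4720

20.47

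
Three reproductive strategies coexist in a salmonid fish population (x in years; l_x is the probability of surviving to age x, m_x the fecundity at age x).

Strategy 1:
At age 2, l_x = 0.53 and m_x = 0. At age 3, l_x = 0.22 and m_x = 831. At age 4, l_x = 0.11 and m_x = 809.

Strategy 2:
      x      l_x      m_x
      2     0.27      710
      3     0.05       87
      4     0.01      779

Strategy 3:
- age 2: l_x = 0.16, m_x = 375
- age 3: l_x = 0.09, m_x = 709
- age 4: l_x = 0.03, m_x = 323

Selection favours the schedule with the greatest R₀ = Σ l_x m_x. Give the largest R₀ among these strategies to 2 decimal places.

271.81

Strategy 1: R₀ = 0.53×0 + 0.22×831 + 0.11×809 = 271.8100
Strategy 2: R₀ = 0.27×710 + 0.05×87 + 0.01×779 = 203.8400
Strategy 3: R₀ = 0.16×375 + 0.09×709 + 0.03×323 = 133.5000
Highest R₀: strategy 1 with 271.8100.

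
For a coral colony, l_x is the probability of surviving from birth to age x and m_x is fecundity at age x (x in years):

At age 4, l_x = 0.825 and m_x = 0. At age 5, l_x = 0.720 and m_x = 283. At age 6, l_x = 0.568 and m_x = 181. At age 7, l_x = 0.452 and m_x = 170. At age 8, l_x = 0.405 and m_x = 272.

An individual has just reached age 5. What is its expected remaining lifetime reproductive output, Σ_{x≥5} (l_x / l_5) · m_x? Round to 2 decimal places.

l_5 = 0.720. Conditional survival from age 5 to x is l_x / l_5.
  x=5: (0.720/0.720) × 283 = 283.0000
  x=6: (0.568/0.720) × 181 = 142.7889
  x=7: (0.452/0.720) × 170 = 106.7222
  x=8: (0.405/0.720) × 272 = 153.0000
Sum = 283.0000 + 142.7889 + 106.7222 + 153.0000 = 685.5111

685.51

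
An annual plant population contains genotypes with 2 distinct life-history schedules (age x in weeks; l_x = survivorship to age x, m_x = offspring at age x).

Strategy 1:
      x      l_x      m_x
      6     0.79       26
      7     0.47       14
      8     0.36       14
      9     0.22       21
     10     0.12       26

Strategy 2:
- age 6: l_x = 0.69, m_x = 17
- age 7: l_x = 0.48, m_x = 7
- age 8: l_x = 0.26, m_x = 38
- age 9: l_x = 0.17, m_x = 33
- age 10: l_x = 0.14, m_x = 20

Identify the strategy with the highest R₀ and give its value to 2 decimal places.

Strategy 1: R₀ = 0.79×26 + 0.47×14 + 0.36×14 + 0.22×21 + 0.12×26 = 39.9000
Strategy 2: R₀ = 0.69×17 + 0.48×7 + 0.26×38 + 0.17×33 + 0.14×20 = 33.3800
Highest R₀: strategy 1 with 39.9000.

39.90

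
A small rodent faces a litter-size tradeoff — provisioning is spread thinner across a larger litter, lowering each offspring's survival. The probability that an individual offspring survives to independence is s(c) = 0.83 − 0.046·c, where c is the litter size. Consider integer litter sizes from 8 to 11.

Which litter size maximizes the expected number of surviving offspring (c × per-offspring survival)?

9

Expected surviving offspring = c × s(c):
  c=8: 8 × 0.462 = 3.696
  c=9: 9 × 0.416 = 3.744
  c=10: 10 × 0.370 = 3.700
  c=11: 11 × 0.324 = 3.564
Maximum at c = 9 (3.744 surviving offspring).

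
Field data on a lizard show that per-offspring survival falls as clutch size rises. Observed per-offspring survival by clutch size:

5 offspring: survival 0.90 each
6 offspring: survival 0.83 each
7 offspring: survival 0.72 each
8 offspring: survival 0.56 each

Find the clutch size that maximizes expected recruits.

7

Expected recruits = c × s(c):
  c=5: 5 × 0.90 = 4.500
  c=6: 6 × 0.83 = 4.980
  c=7: 7 × 0.72 = 5.040
  c=8: 8 × 0.56 = 4.480
Maximum at c = 7 (5.040 recruits).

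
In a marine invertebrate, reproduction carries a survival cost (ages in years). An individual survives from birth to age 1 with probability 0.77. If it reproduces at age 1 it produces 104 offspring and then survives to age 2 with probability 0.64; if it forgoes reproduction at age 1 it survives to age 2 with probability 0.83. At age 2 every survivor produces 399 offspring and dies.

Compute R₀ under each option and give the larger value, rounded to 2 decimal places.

breed at age 1: R₀ = 0.77 × (104 + 0.64 × 399) = 0.77 × 359.3600 = 276.7072
delay to age 2: R₀ = 0.77 × (0.83 × 399) = 0.77 × 331.1700 = 255.0009
Higher: breed at age 1 (276.7072).

276.71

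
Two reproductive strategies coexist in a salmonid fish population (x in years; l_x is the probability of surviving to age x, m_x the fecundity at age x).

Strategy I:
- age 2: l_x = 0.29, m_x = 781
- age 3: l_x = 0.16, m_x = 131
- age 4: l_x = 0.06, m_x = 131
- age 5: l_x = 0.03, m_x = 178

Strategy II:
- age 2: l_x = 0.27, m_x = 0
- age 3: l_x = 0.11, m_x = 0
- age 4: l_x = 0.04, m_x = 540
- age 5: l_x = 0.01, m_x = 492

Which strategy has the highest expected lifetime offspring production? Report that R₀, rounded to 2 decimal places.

Strategy I: R₀ = 0.29×781 + 0.16×131 + 0.06×131 + 0.03×178 = 260.6500
Strategy II: R₀ = 0.27×0 + 0.11×0 + 0.04×540 + 0.01×492 = 26.5200
Highest R₀: strategy I with 260.6500.

260.65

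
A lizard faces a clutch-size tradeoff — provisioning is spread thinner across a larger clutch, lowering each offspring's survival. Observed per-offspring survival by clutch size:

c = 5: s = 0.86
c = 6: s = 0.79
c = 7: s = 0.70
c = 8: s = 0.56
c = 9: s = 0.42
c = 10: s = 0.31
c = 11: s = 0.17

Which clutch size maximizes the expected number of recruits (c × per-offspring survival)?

Expected recruits = c × s(c):
  c=5: 5 × 0.86 = 4.300
  c=6: 6 × 0.79 = 4.740
  c=7: 7 × 0.70 = 4.900
  c=8: 8 × 0.56 = 4.480
  c=9: 9 × 0.42 = 3.780
  c=10: 10 × 0.31 = 3.100
  c=11: 11 × 0.17 = 1.870
Maximum at c = 7 (4.900 recruits).

7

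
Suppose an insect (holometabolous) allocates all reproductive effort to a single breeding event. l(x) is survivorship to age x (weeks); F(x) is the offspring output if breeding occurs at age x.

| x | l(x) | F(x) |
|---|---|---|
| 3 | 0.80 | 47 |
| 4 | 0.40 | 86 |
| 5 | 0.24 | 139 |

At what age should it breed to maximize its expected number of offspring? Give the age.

3

Expected offspring if breeding at age x = l(x) × F(x):
  age 3: 0.80 × 47 = 37.600
  age 4: 0.40 × 86 = 34.400
  age 5: 0.24 × 139 = 33.360
Maximum at age 3 (37.600).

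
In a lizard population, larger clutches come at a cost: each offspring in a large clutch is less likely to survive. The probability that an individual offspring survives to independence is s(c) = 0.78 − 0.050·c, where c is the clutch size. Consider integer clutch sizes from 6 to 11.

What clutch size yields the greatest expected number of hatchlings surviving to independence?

8

Expected hatchlings surviving to independence = c × s(c):
  c=6: 6 × 0.480 = 2.880
  c=7: 7 × 0.430 = 3.010
  c=8: 8 × 0.380 = 3.040
  c=9: 9 × 0.330 = 2.970
  c=10: 10 × 0.280 = 2.800
  c=11: 11 × 0.230 = 2.530
Maximum at c = 8 (3.040 hatchlings surviving to independence).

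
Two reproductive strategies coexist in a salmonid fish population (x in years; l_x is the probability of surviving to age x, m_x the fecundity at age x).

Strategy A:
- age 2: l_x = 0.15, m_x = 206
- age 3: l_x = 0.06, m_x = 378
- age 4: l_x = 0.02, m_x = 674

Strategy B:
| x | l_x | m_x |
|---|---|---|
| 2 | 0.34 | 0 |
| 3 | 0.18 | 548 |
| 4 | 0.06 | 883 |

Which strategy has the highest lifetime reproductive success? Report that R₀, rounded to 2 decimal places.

151.62

Strategy A: R₀ = 0.15×206 + 0.06×378 + 0.02×674 = 67.0600
Strategy B: R₀ = 0.34×0 + 0.18×548 + 0.06×883 = 151.6200
Highest R₀: strategy B with 151.6200.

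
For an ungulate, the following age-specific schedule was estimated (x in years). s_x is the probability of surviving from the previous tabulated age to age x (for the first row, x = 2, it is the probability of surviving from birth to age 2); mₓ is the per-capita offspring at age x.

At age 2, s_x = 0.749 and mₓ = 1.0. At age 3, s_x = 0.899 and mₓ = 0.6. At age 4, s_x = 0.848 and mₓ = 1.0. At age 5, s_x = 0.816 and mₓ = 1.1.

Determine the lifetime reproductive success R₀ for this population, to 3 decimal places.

Survivorship from birth: l_x = s_2·s_3·…·s_x.
  l_2 = 0.74900
  l_3 = 0.67335
  l_4 = 0.57100
  l_5 = 0.46594
R₀ = Σ l_x mₓ:
  age 2: 0.74900 × 1.0 = 0.7490
  age 3: 0.67335 × 0.6 = 0.4040
  age 4: 0.57100 × 1.0 = 0.5710
  age 5: 0.46594 × 1.1 = 0.5125
R₀ = 0.7490 + 0.4040 + 0.5710 + 0.5125 = 2.2365

2.237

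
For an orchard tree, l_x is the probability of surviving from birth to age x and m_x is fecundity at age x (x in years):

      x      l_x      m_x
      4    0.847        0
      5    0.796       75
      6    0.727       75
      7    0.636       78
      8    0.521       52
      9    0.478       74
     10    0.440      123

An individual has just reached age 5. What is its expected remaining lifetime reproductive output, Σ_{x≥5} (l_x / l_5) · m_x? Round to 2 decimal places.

352.28

l_5 = 0.796. Conditional survival from age 5 to x is l_x / l_5.
  x=5: (0.796/0.796) × 75 = 75.0000
  x=6: (0.727/0.796) × 75 = 68.4987
  x=7: (0.636/0.796) × 78 = 62.3216
  x=8: (0.521/0.796) × 52 = 34.0352
  x=9: (0.478/0.796) × 74 = 44.4372
  x=10: (0.440/0.796) × 123 = 67.9899
Sum = 75.0000 + 68.4987 + 62.3216 + 34.0352 + 44.4372 + 67.9899 = 352.2827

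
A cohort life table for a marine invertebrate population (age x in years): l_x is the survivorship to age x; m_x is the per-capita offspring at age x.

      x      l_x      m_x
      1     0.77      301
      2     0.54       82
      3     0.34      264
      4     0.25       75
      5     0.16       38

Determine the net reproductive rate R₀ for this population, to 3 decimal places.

R₀ = Σ l_x m_x:
  age 1: 0.77 × 301 = 231.7700
  age 2: 0.54 × 82 = 44.2800
  age 3: 0.34 × 264 = 89.7600
  age 4: 0.25 × 75 = 18.7500
  age 5: 0.16 × 38 = 6.0800
R₀ = 231.7700 + 44.2800 + 89.7600 + 18.7500 + 6.0800 = 390.6400

390.640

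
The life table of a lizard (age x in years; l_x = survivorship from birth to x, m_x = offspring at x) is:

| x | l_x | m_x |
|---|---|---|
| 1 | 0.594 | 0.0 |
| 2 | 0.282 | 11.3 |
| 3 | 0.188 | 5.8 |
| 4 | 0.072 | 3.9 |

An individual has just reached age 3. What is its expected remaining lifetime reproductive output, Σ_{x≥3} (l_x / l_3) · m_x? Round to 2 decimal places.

7.29

l_3 = 0.188. Conditional survival from age 3 to x is l_x / l_3.
  x=3: (0.188/0.188) × 5.8 = 5.8000
  x=4: (0.072/0.188) × 3.9 = 1.4936
Sum = 5.8000 + 1.4936 = 7.2936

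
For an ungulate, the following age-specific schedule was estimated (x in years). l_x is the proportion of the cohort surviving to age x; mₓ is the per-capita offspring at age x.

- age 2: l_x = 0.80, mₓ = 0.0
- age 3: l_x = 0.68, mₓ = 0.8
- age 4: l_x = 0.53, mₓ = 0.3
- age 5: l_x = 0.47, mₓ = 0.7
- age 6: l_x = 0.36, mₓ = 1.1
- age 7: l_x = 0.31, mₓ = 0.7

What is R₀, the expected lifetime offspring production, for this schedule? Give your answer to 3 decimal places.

R₀ = Σ l_x mₓ:
  age 2: 0.80 × 0.0 = 0.0000
  age 3: 0.68 × 0.8 = 0.5440
  age 4: 0.53 × 0.3 = 0.1590
  age 5: 0.47 × 0.7 = 0.3290
  age 6: 0.36 × 1.1 = 0.3960
  age 7: 0.31 × 0.7 = 0.2170
R₀ = 0.0000 + 0.5440 + 0.1590 + 0.3290 + 0.3960 + 0.2170 = 1.6450

1.645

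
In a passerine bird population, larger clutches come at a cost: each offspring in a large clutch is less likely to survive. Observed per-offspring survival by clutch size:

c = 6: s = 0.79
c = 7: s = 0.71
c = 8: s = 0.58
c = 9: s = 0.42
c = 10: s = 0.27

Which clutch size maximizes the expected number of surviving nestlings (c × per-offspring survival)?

Expected surviving nestlings = c × s(c):
  c=6: 6 × 0.79 = 4.740
  c=7: 7 × 0.71 = 4.970
  c=8: 8 × 0.58 = 4.640
  c=9: 9 × 0.42 = 3.780
  c=10: 10 × 0.27 = 2.700
Maximum at c = 7 (4.970 surviving nestlings).

7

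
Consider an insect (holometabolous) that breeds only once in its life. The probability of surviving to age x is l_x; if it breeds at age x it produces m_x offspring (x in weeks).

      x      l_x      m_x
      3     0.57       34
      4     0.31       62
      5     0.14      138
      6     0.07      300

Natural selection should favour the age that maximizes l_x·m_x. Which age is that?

6

Expected offspring if breeding at age x = l_x × m_x:
  age 3: 0.57 × 34 = 19.380
  age 4: 0.31 × 62 = 19.220
  age 5: 0.14 × 138 = 19.320
  age 6: 0.07 × 300 = 21.000
Maximum at age 6 (21.000).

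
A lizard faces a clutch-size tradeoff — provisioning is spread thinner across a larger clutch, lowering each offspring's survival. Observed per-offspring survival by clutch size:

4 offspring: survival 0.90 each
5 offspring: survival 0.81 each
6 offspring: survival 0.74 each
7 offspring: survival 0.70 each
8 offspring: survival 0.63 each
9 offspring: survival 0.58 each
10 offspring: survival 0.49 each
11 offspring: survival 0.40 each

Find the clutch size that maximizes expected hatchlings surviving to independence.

9

Expected hatchlings surviving to independence = c × s(c):
  c=4: 4 × 0.90 = 3.600
  c=5: 5 × 0.81 = 4.050
  c=6: 6 × 0.74 = 4.440
  c=7: 7 × 0.70 = 4.900
  c=8: 8 × 0.63 = 5.040
  c=9: 9 × 0.58 = 5.220
  c=10: 10 × 0.49 = 4.900
  c=11: 11 × 0.40 = 4.400
Maximum at c = 9 (5.220 hatchlings surviving to independence).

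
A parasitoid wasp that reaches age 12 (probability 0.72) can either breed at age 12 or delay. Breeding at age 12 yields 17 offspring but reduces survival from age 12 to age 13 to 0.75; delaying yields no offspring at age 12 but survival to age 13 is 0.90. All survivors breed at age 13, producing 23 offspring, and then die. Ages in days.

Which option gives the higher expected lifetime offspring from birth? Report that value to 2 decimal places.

24.66

breed at age 12: R₀ = 0.72 × (17 + 0.75 × 23) = 0.72 × 34.2500 = 24.6600
delay to age 13: R₀ = 0.72 × (0.90 × 23) = 0.72 × 20.7000 = 14.9040
Higher: breed at age 12 (24.6600).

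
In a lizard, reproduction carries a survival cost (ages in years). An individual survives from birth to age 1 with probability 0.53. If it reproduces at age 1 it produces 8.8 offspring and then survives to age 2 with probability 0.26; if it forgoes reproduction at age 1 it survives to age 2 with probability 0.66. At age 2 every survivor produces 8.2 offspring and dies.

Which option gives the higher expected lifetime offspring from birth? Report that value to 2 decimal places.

5.79

breed at age 1: R₀ = 0.53 × (8.8 + 0.26 × 8.2) = 0.53 × 10.9320 = 5.7940
delay to age 2: R₀ = 0.53 × (0.66 × 8.2) = 0.53 × 5.4120 = 2.8684
Higher: breed at age 1 (5.7940).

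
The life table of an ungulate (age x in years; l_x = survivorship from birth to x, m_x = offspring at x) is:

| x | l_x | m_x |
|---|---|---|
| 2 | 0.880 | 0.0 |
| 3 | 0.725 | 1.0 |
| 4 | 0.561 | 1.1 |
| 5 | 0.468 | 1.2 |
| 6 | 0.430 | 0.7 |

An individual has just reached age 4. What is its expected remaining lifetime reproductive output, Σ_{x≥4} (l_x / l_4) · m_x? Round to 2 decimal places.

l_4 = 0.561. Conditional survival from age 4 to x is l_x / l_4.
  x=4: (0.561/0.561) × 1.1 = 1.1000
  x=5: (0.468/0.561) × 1.2 = 1.0011
  x=6: (0.430/0.561) × 0.7 = 0.5365
Sum = 1.1000 + 1.0011 + 0.5365 = 2.6376

2.64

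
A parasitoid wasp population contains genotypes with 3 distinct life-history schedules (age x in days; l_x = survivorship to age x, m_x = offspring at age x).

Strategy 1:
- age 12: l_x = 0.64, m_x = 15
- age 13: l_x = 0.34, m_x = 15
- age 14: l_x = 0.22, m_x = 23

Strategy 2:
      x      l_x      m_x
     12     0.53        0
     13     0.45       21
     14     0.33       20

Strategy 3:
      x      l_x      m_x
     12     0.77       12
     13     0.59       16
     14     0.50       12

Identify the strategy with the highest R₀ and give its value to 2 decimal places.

24.68

Strategy 1: R₀ = 0.64×15 + 0.34×15 + 0.22×23 = 19.7600
Strategy 2: R₀ = 0.53×0 + 0.45×21 + 0.33×20 = 16.0500
Strategy 3: R₀ = 0.77×12 + 0.59×16 + 0.50×12 = 24.6800
Highest R₀: strategy 3 with 24.6800.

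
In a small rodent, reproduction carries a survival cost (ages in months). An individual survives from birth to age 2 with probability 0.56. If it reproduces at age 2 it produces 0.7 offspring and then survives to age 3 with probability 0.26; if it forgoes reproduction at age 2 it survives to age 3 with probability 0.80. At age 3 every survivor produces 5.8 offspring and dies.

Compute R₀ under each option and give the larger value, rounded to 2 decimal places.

breed at age 2: R₀ = 0.56 × (0.7 + 0.26 × 5.8) = 0.56 × 2.2080 = 1.2365
delay to age 3: R₀ = 0.56 × (0.80 × 5.8) = 0.56 × 4.6400 = 2.5984
Higher: delay to age 3 (2.5984).

2.60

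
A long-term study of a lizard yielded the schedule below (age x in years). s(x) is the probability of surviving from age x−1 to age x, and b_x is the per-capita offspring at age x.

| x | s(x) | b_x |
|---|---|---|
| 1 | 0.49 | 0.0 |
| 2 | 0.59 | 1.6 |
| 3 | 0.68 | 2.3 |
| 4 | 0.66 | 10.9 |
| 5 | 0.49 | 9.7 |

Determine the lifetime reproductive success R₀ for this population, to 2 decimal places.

2.95

Survivorship from birth: l_x = s_1·s_2·…·s_x.
  l_1 = 0.49000
  l_2 = 0.28910
  l_3 = 0.19659
  l_4 = 0.12975
  l_5 = 0.06358
R₀ = Σ l_x b_x:
  age 1: 0.49000 × 0.0 = 0.0000
  age 2: 0.28910 × 1.6 = 0.4626
  age 3: 0.19659 × 2.3 = 0.4522
  age 4: 0.12975 × 10.9 = 1.4143
  age 5: 0.06358 × 9.7 = 0.6167
R₀ = 0.0000 + 0.4626 + 0.4522 + 1.4143 + 0.6167 = 2.9457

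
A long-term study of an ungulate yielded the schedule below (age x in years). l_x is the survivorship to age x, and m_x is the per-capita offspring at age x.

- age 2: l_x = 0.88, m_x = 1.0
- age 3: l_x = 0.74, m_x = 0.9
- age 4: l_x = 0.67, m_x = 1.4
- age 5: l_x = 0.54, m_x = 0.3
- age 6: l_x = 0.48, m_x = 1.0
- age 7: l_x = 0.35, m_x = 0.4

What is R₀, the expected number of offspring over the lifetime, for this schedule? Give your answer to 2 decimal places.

R₀ = Σ l_x m_x:
  age 2: 0.88 × 1.0 = 0.8800
  age 3: 0.74 × 0.9 = 0.6660
  age 4: 0.67 × 1.4 = 0.9380
  age 5: 0.54 × 0.3 = 0.1620
  age 6: 0.48 × 1.0 = 0.4800
  age 7: 0.35 × 0.4 = 0.1400
R₀ = 0.8800 + 0.6660 + 0.9380 + 0.1620 + 0.4800 + 0.1400 = 3.2660

3.27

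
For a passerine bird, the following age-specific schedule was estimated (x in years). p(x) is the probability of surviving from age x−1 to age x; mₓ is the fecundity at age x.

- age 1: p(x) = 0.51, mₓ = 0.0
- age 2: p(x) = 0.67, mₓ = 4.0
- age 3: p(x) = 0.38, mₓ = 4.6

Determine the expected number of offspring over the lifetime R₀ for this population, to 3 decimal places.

1.964

Survivorship from birth: l_x = p_1·p_2·…·p_x.
  l_1 = 0.51000
  l_2 = 0.34170
  l_3 = 0.12985
R₀ = Σ l_x mₓ:
  age 1: 0.51000 × 0.0 = 0.0000
  age 2: 0.34170 × 4.0 = 1.3668
  age 3: 0.12985 × 4.6 = 0.5973
R₀ = 0.0000 + 1.3668 + 0.5973 = 1.9641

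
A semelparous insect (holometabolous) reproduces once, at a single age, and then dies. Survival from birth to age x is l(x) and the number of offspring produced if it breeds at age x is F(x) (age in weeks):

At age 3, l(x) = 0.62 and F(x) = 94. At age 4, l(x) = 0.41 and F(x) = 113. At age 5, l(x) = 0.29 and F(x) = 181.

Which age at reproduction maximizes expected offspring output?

3

Expected offspring if breeding at age x = l(x) × F(x):
  age 3: 0.62 × 94 = 58.280
  age 4: 0.41 × 113 = 46.330
  age 5: 0.29 × 181 = 52.490
Maximum at age 3 (58.280).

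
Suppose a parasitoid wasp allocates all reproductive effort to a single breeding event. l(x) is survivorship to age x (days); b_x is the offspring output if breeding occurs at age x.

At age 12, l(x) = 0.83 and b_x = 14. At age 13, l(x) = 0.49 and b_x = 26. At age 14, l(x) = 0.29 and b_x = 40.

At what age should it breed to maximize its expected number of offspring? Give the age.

Expected offspring if breeding at age x = l(x) × b_x:
  age 12: 0.83 × 14 = 11.620
  age 13: 0.49 × 26 = 12.740
  age 14: 0.29 × 40 = 11.600
Maximum at age 13 (12.740).

13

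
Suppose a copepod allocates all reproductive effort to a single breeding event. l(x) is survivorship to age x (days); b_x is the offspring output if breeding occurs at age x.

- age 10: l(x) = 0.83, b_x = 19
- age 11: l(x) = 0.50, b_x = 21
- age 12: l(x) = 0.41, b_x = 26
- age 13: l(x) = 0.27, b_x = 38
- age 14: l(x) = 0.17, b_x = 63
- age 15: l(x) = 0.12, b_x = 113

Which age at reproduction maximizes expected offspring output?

10

Expected offspring if breeding at age x = l(x) × b_x:
  age 10: 0.83 × 19 = 15.770
  age 11: 0.50 × 21 = 10.500
  age 12: 0.41 × 26 = 10.660
  age 13: 0.27 × 38 = 10.260
  age 14: 0.17 × 63 = 10.710
  age 15: 0.12 × 113 = 13.560
Maximum at age 10 (15.770).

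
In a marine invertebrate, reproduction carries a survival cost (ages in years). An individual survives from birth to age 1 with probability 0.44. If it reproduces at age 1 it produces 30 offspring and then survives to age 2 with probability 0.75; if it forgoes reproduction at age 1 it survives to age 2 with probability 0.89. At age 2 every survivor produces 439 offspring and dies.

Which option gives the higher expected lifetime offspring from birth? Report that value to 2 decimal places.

breed at age 1: R₀ = 0.44 × (30 + 0.75 × 439) = 0.44 × 359.2500 = 158.0700
delay to age 2: R₀ = 0.44 × (0.89 × 439) = 0.44 × 390.7100 = 171.9124
Higher: delay to age 2 (171.9124).

171.91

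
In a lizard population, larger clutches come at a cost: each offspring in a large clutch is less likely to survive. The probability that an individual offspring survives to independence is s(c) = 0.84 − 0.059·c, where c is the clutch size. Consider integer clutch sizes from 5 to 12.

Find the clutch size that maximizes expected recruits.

Expected recruits = c × s(c):
  c=5: 5 × 0.545 = 2.725
  c=6: 6 × 0.486 = 2.916
  c=7: 7 × 0.427 = 2.989
  c=8: 8 × 0.368 = 2.944
  c=9: 9 × 0.309 = 2.781
  c=10: 10 × 0.250 = 2.500
  c=11: 11 × 0.191 = 2.101
  c=12: 12 × 0.132 = 1.584
Maximum at c = 7 (2.989 recruits).

7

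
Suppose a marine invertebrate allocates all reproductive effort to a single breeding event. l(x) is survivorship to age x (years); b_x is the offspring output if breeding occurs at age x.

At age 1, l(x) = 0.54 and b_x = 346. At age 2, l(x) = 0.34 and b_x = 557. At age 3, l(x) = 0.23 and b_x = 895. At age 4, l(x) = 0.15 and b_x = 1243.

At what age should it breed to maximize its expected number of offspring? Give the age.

Expected offspring if breeding at age x = l(x) × b_x:
  age 1: 0.54 × 346 = 186.840
  age 2: 0.34 × 557 = 189.380
  age 3: 0.23 × 895 = 205.850
  age 4: 0.15 × 1243 = 186.450
Maximum at age 3 (205.850).

3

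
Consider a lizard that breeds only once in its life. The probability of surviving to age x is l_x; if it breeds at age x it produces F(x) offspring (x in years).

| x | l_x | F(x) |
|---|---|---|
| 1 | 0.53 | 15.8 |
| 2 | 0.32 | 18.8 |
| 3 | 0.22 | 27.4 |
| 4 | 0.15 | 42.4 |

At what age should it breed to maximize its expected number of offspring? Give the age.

Expected offspring if breeding at age x = l_x × F(x):
  age 1: 0.53 × 15.8 = 8.374
  age 2: 0.32 × 18.8 = 6.016
  age 3: 0.22 × 27.4 = 6.028
  age 4: 0.15 × 42.4 = 6.360
Maximum at age 1 (8.374).

1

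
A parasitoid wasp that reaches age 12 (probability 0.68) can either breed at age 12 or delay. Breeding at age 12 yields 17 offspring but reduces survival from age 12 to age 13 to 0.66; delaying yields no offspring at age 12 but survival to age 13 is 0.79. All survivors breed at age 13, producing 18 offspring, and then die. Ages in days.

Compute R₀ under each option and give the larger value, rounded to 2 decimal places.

breed at age 12: R₀ = 0.68 × (17 + 0.66 × 18) = 0.68 × 28.8800 = 19.6384
delay to age 13: R₀ = 0.68 × (0.79 × 18) = 0.68 × 14.2200 = 9.6696
Higher: breed at age 12 (19.6384).

19.64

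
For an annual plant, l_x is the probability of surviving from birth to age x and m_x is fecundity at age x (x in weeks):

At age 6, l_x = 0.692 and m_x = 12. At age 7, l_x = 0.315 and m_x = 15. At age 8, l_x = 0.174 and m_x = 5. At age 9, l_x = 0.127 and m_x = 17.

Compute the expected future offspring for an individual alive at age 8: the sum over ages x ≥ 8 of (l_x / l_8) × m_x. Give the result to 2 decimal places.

l_8 = 0.174. Conditional survival from age 8 to x is l_x / l_8.
  x=8: (0.174/0.174) × 5 = 5.0000
  x=9: (0.127/0.174) × 17 = 12.4080
Sum = 5.0000 + 12.4080 = 17.4080

17.41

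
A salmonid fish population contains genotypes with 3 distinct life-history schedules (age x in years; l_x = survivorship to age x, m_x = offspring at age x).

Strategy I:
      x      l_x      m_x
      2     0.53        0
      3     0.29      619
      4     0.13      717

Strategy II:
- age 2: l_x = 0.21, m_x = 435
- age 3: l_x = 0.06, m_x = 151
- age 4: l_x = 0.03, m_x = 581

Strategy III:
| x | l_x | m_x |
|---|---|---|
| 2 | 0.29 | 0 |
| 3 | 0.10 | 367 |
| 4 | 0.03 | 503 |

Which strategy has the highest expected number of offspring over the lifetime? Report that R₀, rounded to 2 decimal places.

Strategy I: R₀ = 0.53×0 + 0.29×619 + 0.13×717 = 272.7200
Strategy II: R₀ = 0.21×435 + 0.06×151 + 0.03×581 = 117.8400
Strategy III: R₀ = 0.29×0 + 0.10×367 + 0.03×503 = 51.7900
Highest R₀: strategy I with 272.7200.

272.72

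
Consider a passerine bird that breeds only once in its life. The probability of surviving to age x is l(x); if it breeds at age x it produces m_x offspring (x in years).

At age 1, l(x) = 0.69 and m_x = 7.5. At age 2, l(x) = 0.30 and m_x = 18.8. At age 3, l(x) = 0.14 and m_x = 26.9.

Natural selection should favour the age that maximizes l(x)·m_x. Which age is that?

2

Expected offspring if breeding at age x = l(x) × m_x:
  age 1: 0.69 × 7.5 = 5.175
  age 2: 0.30 × 18.8 = 5.640
  age 3: 0.14 × 26.9 = 3.766
Maximum at age 2 (5.640).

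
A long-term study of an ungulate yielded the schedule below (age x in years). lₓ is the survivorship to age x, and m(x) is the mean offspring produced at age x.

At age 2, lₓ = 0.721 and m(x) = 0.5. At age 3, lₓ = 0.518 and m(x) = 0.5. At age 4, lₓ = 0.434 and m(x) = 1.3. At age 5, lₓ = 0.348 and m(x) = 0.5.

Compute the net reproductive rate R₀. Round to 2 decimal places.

R₀ = Σ lₓ m(x):
  age 2: 0.721 × 0.5 = 0.3605
  age 3: 0.518 × 0.5 = 0.2590
  age 4: 0.434 × 1.3 = 0.5642
  age 5: 0.348 × 0.5 = 0.1740
R₀ = 0.3605 + 0.2590 + 0.5642 + 0.1740 = 1.3577

1.36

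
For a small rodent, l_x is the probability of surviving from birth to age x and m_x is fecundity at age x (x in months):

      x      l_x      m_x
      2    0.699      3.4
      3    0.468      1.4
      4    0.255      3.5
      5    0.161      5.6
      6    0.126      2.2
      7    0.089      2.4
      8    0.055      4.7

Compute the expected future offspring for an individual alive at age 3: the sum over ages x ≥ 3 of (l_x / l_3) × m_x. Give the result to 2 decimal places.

l_3 = 0.468. Conditional survival from age 3 to x is l_x / l_3.
  x=3: (0.468/0.468) × 1.4 = 1.4000
  x=4: (0.255/0.468) × 3.5 = 1.9071
  x=5: (0.161/0.468) × 5.6 = 1.9265
  x=6: (0.126/0.468) × 2.2 = 0.5923
  x=7: (0.089/0.468) × 2.4 = 0.4564
  x=8: (0.055/0.468) × 4.7 = 0.5524
Sum = 1.4000 + 1.9071 + 1.9265 + 0.5923 + 0.4564 + 0.5524 = 6.8346

6.83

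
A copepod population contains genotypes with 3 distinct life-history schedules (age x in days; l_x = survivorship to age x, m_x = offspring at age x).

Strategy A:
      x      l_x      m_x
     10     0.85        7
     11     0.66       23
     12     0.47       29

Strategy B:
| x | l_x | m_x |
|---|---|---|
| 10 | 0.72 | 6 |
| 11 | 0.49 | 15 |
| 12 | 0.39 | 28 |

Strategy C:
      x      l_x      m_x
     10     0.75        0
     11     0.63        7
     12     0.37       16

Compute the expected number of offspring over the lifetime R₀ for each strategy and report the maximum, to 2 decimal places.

Strategy A: R₀ = 0.85×7 + 0.66×23 + 0.47×29 = 34.7600
Strategy B: R₀ = 0.72×6 + 0.49×15 + 0.39×28 = 22.5900
Strategy C: R₀ = 0.75×0 + 0.63×7 + 0.37×16 = 10.3300
Highest R₀: strategy A with 34.7600.

34.76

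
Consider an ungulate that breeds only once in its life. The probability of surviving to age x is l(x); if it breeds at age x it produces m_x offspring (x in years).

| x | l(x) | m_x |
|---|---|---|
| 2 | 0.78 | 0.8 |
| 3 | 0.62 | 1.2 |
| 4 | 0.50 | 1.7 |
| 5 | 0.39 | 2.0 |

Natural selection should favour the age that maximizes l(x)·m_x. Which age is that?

Expected offspring if breeding at age x = l(x) × m_x:
  age 2: 0.78 × 0.8 = 0.624
  age 3: 0.62 × 1.2 = 0.744
  age 4: 0.50 × 1.7 = 0.850
  age 5: 0.39 × 2.0 = 0.780
Maximum at age 4 (0.850).

4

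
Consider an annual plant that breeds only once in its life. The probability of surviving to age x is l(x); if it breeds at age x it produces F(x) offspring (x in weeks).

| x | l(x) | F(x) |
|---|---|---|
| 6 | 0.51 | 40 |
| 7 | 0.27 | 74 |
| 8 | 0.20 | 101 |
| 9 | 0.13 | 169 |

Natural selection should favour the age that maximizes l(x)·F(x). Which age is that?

Expected offspring if breeding at age x = l(x) × F(x):
  age 6: 0.51 × 40 = 20.400
  age 7: 0.27 × 74 = 19.980
  age 8: 0.20 × 101 = 20.200
  age 9: 0.13 × 169 = 21.970
Maximum at age 9 (21.970).

9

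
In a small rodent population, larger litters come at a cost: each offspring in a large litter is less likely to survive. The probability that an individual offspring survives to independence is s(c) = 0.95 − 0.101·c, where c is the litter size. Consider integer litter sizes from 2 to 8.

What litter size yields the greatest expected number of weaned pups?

5

Expected weaned pups = c × s(c):
  c=2: 2 × 0.748 = 1.496
  c=3: 3 × 0.647 = 1.941
  c=4: 4 × 0.546 = 2.184
  c=5: 5 × 0.445 = 2.225
  c=6: 6 × 0.344 = 2.064
  c=7: 7 × 0.243 = 1.701
  c=8: 8 × 0.142 = 1.136
Maximum at c = 5 (2.225 weaned pups).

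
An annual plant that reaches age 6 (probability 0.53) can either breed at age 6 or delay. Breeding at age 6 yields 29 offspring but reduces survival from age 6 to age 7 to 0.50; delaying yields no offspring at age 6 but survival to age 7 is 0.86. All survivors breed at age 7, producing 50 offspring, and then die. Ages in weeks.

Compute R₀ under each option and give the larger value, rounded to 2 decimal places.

28.62

breed at age 6: R₀ = 0.53 × (29 + 0.50 × 50) = 0.53 × 54.0000 = 28.6200
delay to age 7: R₀ = 0.53 × (0.86 × 50) = 0.53 × 43.0000 = 22.7900
Higher: breed at age 6 (28.6200).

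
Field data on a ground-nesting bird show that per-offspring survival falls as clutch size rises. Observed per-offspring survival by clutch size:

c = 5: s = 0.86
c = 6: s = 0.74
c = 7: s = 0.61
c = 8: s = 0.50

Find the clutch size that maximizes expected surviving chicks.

Expected surviving chicks = c × s(c):
  c=5: 5 × 0.86 = 4.300
  c=6: 6 × 0.74 = 4.440
  c=7: 7 × 0.61 = 4.270
  c=8: 8 × 0.50 = 4.000
Maximum at c = 6 (4.440 surviving chicks).

6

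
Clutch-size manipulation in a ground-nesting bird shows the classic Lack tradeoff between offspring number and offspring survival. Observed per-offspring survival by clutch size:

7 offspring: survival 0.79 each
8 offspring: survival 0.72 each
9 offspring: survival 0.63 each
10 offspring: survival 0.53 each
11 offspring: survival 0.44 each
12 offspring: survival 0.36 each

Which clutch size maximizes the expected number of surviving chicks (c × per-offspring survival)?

Expected surviving chicks = c × s(c):
  c=7: 7 × 0.79 = 5.530
  c=8: 8 × 0.72 = 5.760
  c=9: 9 × 0.63 = 5.670
  c=10: 10 × 0.53 = 5.300
  c=11: 11 × 0.44 = 4.840
  c=12: 12 × 0.36 = 4.320
Maximum at c = 8 (5.760 surviving chicks).

8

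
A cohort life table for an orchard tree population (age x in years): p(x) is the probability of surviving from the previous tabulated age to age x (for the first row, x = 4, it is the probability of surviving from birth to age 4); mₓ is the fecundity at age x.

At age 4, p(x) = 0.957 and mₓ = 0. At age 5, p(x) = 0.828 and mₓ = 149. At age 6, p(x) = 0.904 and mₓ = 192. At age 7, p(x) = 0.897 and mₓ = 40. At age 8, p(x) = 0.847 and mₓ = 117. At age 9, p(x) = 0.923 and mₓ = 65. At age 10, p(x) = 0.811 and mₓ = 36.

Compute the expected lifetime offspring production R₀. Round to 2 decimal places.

Survivorship from birth: l_x = p_4·p_5·…·p_x.
  l_4 = 0.95700
  l_5 = 0.79240
  l_6 = 0.71633
  l_7 = 0.64254
  l_8 = 0.54424
  l_9 = 0.50233
  l_10 = 0.40739
R₀ = Σ l_x mₓ:
  age 4: 0.95700 × 0 = 0.0000
  age 5: 0.79240 × 149 = 118.0676
  age 6: 0.71633 × 192 = 137.5354
  age 7: 0.64254 × 40 = 25.7016
  age 8: 0.54424 × 117 = 63.6761
  age 9: 0.50233 × 65 = 32.6515
  age 10: 0.40739 × 36 = 14.6660
R₀ = 0.0000 + 118.0676 + 137.5354 + 25.7016 + 63.6761 + 32.6515 + 14.6660 = 392.2981

392.30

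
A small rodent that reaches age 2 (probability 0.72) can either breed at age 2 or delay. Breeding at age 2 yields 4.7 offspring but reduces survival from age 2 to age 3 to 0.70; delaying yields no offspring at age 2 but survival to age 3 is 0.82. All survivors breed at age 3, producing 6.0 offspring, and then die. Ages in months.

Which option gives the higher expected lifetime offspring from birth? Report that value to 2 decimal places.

6.41

breed at age 2: R₀ = 0.72 × (4.7 + 0.70 × 6.0) = 0.72 × 8.9000 = 6.4080
delay to age 3: R₀ = 0.72 × (0.82 × 6.0) = 0.72 × 4.9200 = 3.5424
Higher: breed at age 2 (6.4080).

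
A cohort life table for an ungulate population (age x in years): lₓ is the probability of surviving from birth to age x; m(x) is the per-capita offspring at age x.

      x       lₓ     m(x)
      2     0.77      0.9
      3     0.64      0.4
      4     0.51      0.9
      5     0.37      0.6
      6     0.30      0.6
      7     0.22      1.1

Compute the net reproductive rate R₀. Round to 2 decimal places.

2.05

R₀ = Σ lₓ m(x):
  age 2: 0.77 × 0.9 = 0.6930
  age 3: 0.64 × 0.4 = 0.2560
  age 4: 0.51 × 0.9 = 0.4590
  age 5: 0.37 × 0.6 = 0.2220
  age 6: 0.30 × 0.6 = 0.1800
  age 7: 0.22 × 1.1 = 0.2420
R₀ = 0.6930 + 0.2560 + 0.4590 + 0.2220 + 0.1800 + 0.2420 = 2.0520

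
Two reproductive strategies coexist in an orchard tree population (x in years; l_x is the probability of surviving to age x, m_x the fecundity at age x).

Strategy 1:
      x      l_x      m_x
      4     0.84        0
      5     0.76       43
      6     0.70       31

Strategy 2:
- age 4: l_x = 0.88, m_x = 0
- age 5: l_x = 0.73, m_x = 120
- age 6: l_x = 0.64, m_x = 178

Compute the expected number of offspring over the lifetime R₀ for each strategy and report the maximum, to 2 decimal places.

201.52

Strategy 1: R₀ = 0.84×0 + 0.76×43 + 0.70×31 = 54.3800
Strategy 2: R₀ = 0.88×0 + 0.73×120 + 0.64×178 = 201.5200
Highest R₀: strategy 2 with 201.5200.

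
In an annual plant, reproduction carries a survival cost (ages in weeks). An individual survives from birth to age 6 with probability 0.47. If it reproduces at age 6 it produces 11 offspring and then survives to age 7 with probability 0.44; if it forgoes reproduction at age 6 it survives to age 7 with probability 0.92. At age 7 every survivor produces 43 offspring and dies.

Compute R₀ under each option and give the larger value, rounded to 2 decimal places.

breed at age 6: R₀ = 0.47 × (11 + 0.44 × 43) = 0.47 × 29.9200 = 14.0624
delay to age 7: R₀ = 0.47 × (0.92 × 43) = 0.47 × 39.5600 = 18.5932
Higher: delay to age 7 (18.5932).

18.59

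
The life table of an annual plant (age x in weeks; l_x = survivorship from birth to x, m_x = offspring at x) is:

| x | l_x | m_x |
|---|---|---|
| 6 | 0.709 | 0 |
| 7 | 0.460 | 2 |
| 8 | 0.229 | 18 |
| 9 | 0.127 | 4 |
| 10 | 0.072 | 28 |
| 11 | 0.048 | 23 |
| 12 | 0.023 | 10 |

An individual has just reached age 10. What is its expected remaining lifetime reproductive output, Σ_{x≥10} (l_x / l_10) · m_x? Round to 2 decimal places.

l_10 = 0.072. Conditional survival from age 10 to x is l_x / l_10.
  x=10: (0.072/0.072) × 28 = 28.0000
  x=11: (0.048/0.072) × 23 = 15.3333
  x=12: (0.023/0.072) × 10 = 3.1944
Sum = 28.0000 + 15.3333 + 3.1944 = 46.5278

46.53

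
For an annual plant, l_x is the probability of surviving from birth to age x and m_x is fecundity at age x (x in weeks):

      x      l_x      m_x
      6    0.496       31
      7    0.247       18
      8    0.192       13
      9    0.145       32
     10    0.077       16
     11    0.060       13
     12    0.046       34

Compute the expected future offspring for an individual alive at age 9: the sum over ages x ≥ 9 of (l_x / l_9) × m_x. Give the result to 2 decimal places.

l_9 = 0.145. Conditional survival from age 9 to x is l_x / l_9.
  x=9: (0.145/0.145) × 32 = 32.0000
  x=10: (0.077/0.145) × 16 = 8.4966
  x=11: (0.060/0.145) × 13 = 5.3793
  x=12: (0.046/0.145) × 34 = 10.7862
Sum = 32.0000 + 8.4966 + 5.3793 + 10.7862 = 56.6621

56.66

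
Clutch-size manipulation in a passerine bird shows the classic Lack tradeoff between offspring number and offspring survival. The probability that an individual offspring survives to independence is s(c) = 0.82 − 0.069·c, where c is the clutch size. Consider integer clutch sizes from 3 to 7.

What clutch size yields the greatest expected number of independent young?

6

Expected independent young = c × s(c):
  c=3: 3 × 0.613 = 1.839
  c=4: 4 × 0.544 = 2.176
  c=5: 5 × 0.475 = 2.375
  c=6: 6 × 0.406 = 2.436
  c=7: 7 × 0.337 = 2.359
Maximum at c = 6 (2.436 independent young).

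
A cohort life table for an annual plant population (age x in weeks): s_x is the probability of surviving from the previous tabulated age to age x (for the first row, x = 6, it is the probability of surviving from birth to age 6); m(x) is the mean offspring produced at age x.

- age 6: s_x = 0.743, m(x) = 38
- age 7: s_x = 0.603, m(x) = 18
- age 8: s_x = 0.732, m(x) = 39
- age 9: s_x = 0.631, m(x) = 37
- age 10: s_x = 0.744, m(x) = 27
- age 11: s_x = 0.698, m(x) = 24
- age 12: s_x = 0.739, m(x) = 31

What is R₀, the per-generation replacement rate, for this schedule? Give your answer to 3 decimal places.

Survivorship from birth: l_x = s_6·s_7·…·s_x.
  l_6 = 0.74300
  l_7 = 0.44803
  l_8 = 0.32796
  l_9 = 0.20694
  l_10 = 0.15396
  l_11 = 0.10747
  l_12 = 0.07942
R₀ = Σ l_x m(x):
  age 6: 0.74300 × 38 = 28.2340
  age 7: 0.44803 × 18 = 8.0645
  age 8: 0.32796 × 39 = 12.7904
  age 9: 0.20694 × 37 = 7.6568
  age 10: 0.15396 × 27 = 4.1569
  age 11: 0.10747 × 24 = 2.5793
  age 12: 0.07942 × 31 = 2.4620
R₀ = 28.2340 + 8.0645 + 12.7904 + 7.6568 + 4.1569 + 2.5793 + 2.4620 = 65.9440

65.944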